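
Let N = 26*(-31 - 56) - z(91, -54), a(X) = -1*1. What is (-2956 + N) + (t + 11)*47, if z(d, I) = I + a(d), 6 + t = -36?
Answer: -6620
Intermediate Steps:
a(X) = -1
t = -42 (t = -6 - 36 = -42)
z(d, I) = -1 + I (z(d, I) = I - 1 = -1 + I)
N = -2207 (N = 26*(-31 - 56) - (-1 - 54) = 26*(-87) - 1*(-55) = -2262 + 55 = -2207)
(-2956 + N) + (t + 11)*47 = (-2956 - 2207) + (-42 + 11)*47 = -5163 - 31*47 = -5163 - 1457 = -6620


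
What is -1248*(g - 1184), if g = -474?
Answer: 2069184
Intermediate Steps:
-1248*(g - 1184) = -1248*(-474 - 1184) = -1248*(-1658) = 2069184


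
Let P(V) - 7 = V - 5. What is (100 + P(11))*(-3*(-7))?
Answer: 2373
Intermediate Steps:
P(V) = 2 + V (P(V) = 7 + (V - 5) = 7 + (-5 + V) = 2 + V)
(100 + P(11))*(-3*(-7)) = (100 + (2 + 11))*(-3*(-7)) = (100 + 13)*21 = 113*21 = 2373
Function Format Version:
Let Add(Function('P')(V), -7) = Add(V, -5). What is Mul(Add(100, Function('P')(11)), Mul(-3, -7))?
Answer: 2373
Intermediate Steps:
Function('P')(V) = Add(2, V) (Function('P')(V) = Add(7, Add(V, -5)) = Add(7, Add(-5, V)) = Add(2, V))
Mul(Add(100, Function('P')(11)), Mul(-3, -7)) = Mul(Add(100, Add(2, 11)), Mul(-3, -7)) = Mul(Add(100, 13), 21) = Mul(113, 21) = 2373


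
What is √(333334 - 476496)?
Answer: I*√143162 ≈ 378.37*I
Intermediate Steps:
√(333334 - 476496) = √(-143162) = I*√143162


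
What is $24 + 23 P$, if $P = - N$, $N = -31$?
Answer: $737$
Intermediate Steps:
$P = 31$ ($P = \left(-1\right) \left(-31\right) = 31$)
$24 + 23 P = 24 + 23 \cdot 31 = 24 + 713 = 737$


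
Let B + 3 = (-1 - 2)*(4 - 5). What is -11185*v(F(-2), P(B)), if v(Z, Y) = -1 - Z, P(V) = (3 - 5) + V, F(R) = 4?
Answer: 55925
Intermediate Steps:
B = 0 (B = -3 + (-1 - 2)*(4 - 5) = -3 - 3*(-1) = -3 + 3 = 0)
P(V) = -2 + V
-11185*v(F(-2), P(B)) = -11185*(-1 - 1*4) = -11185*(-1 - 4) = -11185*(-5) = 55925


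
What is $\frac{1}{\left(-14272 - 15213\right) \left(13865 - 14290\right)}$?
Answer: $\frac{1}{12531125} \approx 7.9801 \cdot 10^{-8}$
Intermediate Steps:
$\frac{1}{\left(-14272 - 15213\right) \left(13865 - 14290\right)} = \frac{1}{\left(-29485\right) \left(-425\right)} = \frac{1}{12531125}$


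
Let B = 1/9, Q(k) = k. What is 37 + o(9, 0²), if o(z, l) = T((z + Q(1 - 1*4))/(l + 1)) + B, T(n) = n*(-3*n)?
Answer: -638/9 ≈ -70.889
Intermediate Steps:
B = ⅑ ≈ 0.11111
T(n) = -3*n²
o(z, l) = ⅑ - 3*(-3 + z)²/(1 + l)² (o(z, l) = -3*(z + (1 - 1*4))²/(l + 1)² + ⅑ = -3*(z + (1 - 4))²/(1 + l)² + ⅑ = -3*(z - 3)²/(1 + l)² + ⅑ = -3*(-3 + z)²/(1 + l)² + ⅑ = ⅑ - 3*(-3 + z)²/(1 + l)²)
37 + o(9, 0²) = 37 + (⅑ - 3*(-3 + 9)²/(1 + 0²)²) = 37 + (⅑ - 3*6²/(1 + 0)²) = 37 + (⅑ - 3*36/1²) = 37 + (⅑ - 3*1*36) = 37 + (⅑ - 108) = 37 - 971/9 = -638/9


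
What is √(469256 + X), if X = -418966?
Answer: √50290 ≈ 224.25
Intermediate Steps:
√(469256 + X) = √(469256 - 418966) = √50290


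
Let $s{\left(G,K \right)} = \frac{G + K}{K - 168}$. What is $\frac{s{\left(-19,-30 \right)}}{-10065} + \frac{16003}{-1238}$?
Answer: $- \frac{7972989818}{616793265} \approx -12.927$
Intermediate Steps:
$s{\left(G,K \right)} = \frac{G + K}{-168 + K}$
$\frac{s{\left(-19,-30 \right)}}{-10065} + \frac{16003}{-1238} = \frac{\frac{1}{-168 - 30} \left(-19 - 30\right)}{-10065} + \frac{16003}{-1238} = \frac{1}{-198} \left(-49\right) \left(- \frac{1}{10065}\right) + 16003 \left(- \frac{1}{1238}\right) = \left(- \frac{1}{198}\right) \left(-49\right) \left(- \frac{1}{10065}\right) - \frac{16003}{1238} = \frac{49}{198} \left(- \frac{1}{10065}\right) - \frac{16003}{1238} = - \frac{49}{1992870} - \frac{16003}{1238} = - \frac{7972989818}{616793265}$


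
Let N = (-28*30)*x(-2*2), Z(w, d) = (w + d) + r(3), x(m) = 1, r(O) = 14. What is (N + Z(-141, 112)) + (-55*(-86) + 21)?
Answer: 3896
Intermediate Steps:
Z(w, d) = 14 + d + w (Z(w, d) = (w + d) + 14 = (d + w) + 14 = 14 + d + w)
N = -840 (N = -28*30*1 = -840*1 = -840)
(N + Z(-141, 112)) + (-55*(-86) + 21) = (-840 + (14 + 112 - 141)) + (-55*(-86) + 21) = (-840 - 15) + (4730 + 21) = -855 + 4751 = 3896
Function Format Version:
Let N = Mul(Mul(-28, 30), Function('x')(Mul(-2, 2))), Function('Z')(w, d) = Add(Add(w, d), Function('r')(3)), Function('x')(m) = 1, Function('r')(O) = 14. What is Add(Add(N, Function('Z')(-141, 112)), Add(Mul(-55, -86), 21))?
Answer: 3896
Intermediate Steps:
Function('Z')(w, d) = Add(14, d, w) (Function('Z')(w, d) = Add(Add(w, d), 14) = Add(Add(d, w), 14) = Add(14, d, w))
N = -840 (N = Mul(Mul(-28, 30), 1) = Mul(-840, 1) = -840)
Add(Add(N, Function('Z')(-141, 112)), Add(Mul(-55, -86), 21)) = Add(Add(-840, Add(14, 112, -141)), Add(Mul(-55, -86), 21)) = Add(Add(-840, -15), Add(4730, 21)) = Add(-855, 4751) = 3896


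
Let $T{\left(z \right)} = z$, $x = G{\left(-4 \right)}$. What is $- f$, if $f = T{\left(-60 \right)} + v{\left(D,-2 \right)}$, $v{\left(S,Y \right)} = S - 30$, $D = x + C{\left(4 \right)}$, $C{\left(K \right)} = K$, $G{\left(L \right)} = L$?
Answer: $90$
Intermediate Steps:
$x = -4$
$D = 0$ ($D = -4 + 4 = 0$)
$v{\left(S,Y \right)} = -30 + S$
$f = -90$ ($f = -60 + \left(-30 + 0\right) = -60 - 30 = -90$)
$- f = \left(-1\right) \left(-90\right) = 90$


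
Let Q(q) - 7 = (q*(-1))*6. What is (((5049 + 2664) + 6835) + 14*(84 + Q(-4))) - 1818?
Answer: 14340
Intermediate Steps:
Q(q) = 7 - 6*q (Q(q) = 7 + (q*(-1))*6 = 7 - q*6 = 7 - 6*q)
(((5049 + 2664) + 6835) + 14*(84 + Q(-4))) - 1818 = (((5049 + 2664) + 6835) + 14*(84 + (7 - 6*(-4)))) - 1818 = ((7713 + 6835) + 14*(84 + (7 + 24))) - 1818 = (14548 + 14*(84 + 31)) - 1818 = (14548 + 14*115) - 1818 = (14548 + 1610) - 1818 = 16158 - 1818 = 14340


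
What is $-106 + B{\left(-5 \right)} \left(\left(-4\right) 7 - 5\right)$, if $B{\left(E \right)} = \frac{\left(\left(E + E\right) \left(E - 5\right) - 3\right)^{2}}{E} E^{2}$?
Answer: $1552379$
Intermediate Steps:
$B{\left(E \right)} = E \left(-3 + 2 E \left(-5 + E\right)\right)^{2}$ ($B{\left(E \right)} = \frac{\left(2 E \left(-5 + E\right) - 3\right)^{2}}{E} E^{2} = \frac{\left(-3 + 2 E \left(-5 + E\right)\right)^{2}}{E} E^{2} = E \left(-3 + 2 E \left(-5 + E\right)\right)^{2}$)
$-106 + B{\left(-5 \right)} \left(\left(-4\right) 7 - 5\right) = -106 + - 5 \left(3 - 2 \left(-5\right)^{2} + 10 \left(-5\right)\right)^{2} \left(\left(-4\right) 7 - 5\right) = -106 + - 5 \left(3 - 50 - 50\right)^{2} \left(-28 - 5\right) = -106 + - 5 \left(3 - 50 - 50\right)^{2} \left(-33\right) = -106 + - 5 \left(-97\right)^{2} \left(-33\right) = -106 + \left(-5\right) 9409 \left(-33\right) = -106 - -1552485 = -106 + 1552485 = 1552379$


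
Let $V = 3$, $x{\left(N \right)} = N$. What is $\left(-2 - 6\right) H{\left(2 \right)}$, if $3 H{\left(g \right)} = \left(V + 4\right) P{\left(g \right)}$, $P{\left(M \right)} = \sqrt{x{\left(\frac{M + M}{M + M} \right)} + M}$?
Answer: $- \frac{56 \sqrt{3}}{3} \approx -32.332$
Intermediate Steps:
$P{\left(M \right)} = \sqrt{1 + M}$ ($P{\left(M \right)} = \sqrt{\frac{M + M}{M + M} + M} = \sqrt{\frac{2 M}{2 M} + M} = \sqrt{2 M \frac{1}{2 M} + M} = \sqrt{1 + M}$)
$H{\left(g \right)} = \frac{7 \sqrt{1 + g}}{3}$ ($H{\left(g \right)} = \frac{\left(3 + 4\right) \sqrt{1 + g}}{3} = \frac{7 \sqrt{1 + g}}{3}$)
$\left(-2 - 6\right) H{\left(2 \right)} = \left(-2 - 6\right) \frac{7 \sqrt{1 + 2}}{3} = - 8 \frac{7 \sqrt{3}}{3} = - \frac{56 \sqrt{3}}{3}$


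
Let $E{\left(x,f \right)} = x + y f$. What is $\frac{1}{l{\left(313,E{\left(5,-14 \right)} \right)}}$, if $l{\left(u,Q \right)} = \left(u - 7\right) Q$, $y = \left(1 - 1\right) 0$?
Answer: $\frac{1}{1530} \approx 0.00065359$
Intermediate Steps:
$y = 0$ ($y = 0 \cdot 0 = 0$)
$E{\left(x,f \right)} = x$ ($E{\left(x,f \right)} = x + 0 f = x + 0 = x$)
$l{\left(u,Q \right)} = Q \left(-7 + u\right)$ ($l{\left(u,Q \right)} = \left(-7 + u\right) Q = Q \left(-7 + u\right)$)
$\frac{1}{l{\left(313,E{\left(5,-14 \right)} \right)}} = \frac{1}{5 \left(-7 + 313\right)} = \frac{1}{5 \cdot 306} = \frac{1}{1530}$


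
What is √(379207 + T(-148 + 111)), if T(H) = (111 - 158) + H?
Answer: √379123 ≈ 615.73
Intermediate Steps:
T(H) = -47 + H
√(379207 + T(-148 + 111)) = √(379207 + (-47 + (-148 + 111))) = √(379207 + (-47 - 37)) = √(379207 - 84) = √379123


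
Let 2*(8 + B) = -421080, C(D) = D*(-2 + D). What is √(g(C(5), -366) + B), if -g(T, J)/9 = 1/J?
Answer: I*√3133796066/122 ≈ 458.85*I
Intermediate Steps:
B = -210548 (B = -8 + (½)*(-421080) = -8 - 210540 = -210548)
g(T, J) = -9/J
√(g(C(5), -366) + B) = √(-9/(-366) - 210548) = √(-9*(-1/366) - 210548) = √(3/122 - 210548) = √(-25686853/122) = I*√3133796066/122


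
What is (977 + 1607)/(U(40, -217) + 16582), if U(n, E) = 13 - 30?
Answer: 2584/16565 ≈ 0.15599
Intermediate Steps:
U(n, E) = -17
(977 + 1607)/(U(40, -217) + 16582) = (977 + 1607)/(-17 + 16582) = 2584/16565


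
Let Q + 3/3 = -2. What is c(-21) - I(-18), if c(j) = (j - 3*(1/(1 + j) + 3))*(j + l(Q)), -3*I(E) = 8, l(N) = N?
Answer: 10786/15 ≈ 719.07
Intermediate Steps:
Q = -3 (Q = -1 - 2 = -3)
I(E) = -8/3 (I(E) = -⅓*8 = -8/3)
c(j) = (-3 + j)*(-9 + j - 3/(1 + j)) (c(j) = (j - 3*(1/(1 + j) + 3))*(j - 3) = (j - 3*(3 + 1/(1 + j)))*(-3 + j) = (j + (-9 - 3/(1 + j)))*(-3 + j) = (-9 + j - 3/(1 + j))*(-3 + j) = (-3 + j)*(-9 + j - 3/(1 + j)))
c(-21) - I(-18) = (36 + (-21)³ - 11*(-21)² + 12*(-21))/(1 - 21) - 1*(-8/3) = (36 - 9261 - 11*441 - 252)/(-20) + 8/3 = -(36 - 9261 - 4851 - 252)/20 + 8/3 = -1/20*(-14328) + 8/3 = 3582/5 + 8/3 = 10786/15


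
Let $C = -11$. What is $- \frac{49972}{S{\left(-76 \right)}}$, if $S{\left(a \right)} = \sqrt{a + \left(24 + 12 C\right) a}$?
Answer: $- \frac{24986 \sqrt{2033}}{2033} \approx -554.15$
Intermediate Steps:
$S{\left(a \right)} = \sqrt{107} \sqrt{- a}$ ($S{\left(a \right)} = \sqrt{a + \left(24 + 12 \left(-11\right)\right) a} = \sqrt{a + \left(24 - 132\right) a} = \sqrt{a - 108 a} = \sqrt{- 107 a} = \sqrt{107} \sqrt{- a}$)
$- \frac{49972}{S{\left(-76 \right)}} = - \frac{49972}{\sqrt{107} \sqrt{\left(-1\right) \left(-76\right)}} = - \frac{49972}{\sqrt{107} \sqrt{76}} = - \frac{49972}{\sqrt{107} \cdot 2 \sqrt{19}} = - \frac{49972}{2 \sqrt{2033}} = - 49972 \frac{\sqrt{2033}}{4066} = - \frac{24986 \sqrt{2033}}{2033}$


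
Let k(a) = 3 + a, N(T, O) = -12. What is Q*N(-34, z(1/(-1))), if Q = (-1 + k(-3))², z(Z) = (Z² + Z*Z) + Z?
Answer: -12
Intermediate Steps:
z(Z) = Z + 2*Z² (z(Z) = (Z² + Z²) + Z = 2*Z² + Z = Z + 2*Z²)
Q = 1 (Q = (-1 + (3 - 3))² = (-1 + 0)² = (-1)² = 1)
Q*N(-34, z(1/(-1))) = 1*(-12) = -12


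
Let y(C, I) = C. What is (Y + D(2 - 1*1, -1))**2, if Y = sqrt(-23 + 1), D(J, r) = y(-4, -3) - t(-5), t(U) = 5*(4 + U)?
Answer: (1 + I*sqrt(22))**2 ≈ -21.0 + 9.3808*I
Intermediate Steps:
t(U) = 20 + 5*U
D(J, r) = 1 (D(J, r) = -4 - (20 + 5*(-5)) = -4 - (20 - 25) = -4 - 1*(-5) = -4 + 5 = 1)
Y = I*sqrt(22) (Y = sqrt(-22) = I*sqrt(22) ≈ 4.6904*I)
(Y + D(2 - 1*1, -1))**2 = (I*sqrt(22) + 1)**2 = (1 + I*sqrt(22))**2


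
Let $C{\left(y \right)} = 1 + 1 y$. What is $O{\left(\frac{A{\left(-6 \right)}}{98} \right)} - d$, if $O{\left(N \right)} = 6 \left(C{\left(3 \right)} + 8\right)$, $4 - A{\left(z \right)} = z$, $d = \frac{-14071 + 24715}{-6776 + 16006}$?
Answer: $\frac{326958}{4615} \approx 70.847$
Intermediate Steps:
$d = \frac{5322}{4615}$ ($d = \frac{10644}{9230} = 10644 \cdot \frac{1}{9230} = \frac{5322}{4615} \approx 1.1532$)
$A{\left(z \right)} = 4 - z$
$C{\left(y \right)} = 1 + y$
$O{\left(N \right)} = 72$ ($O{\left(N \right)} = 6 \left(\left(1 + 3\right) + 8\right) = 6 \left(4 + 8\right) = 6 \cdot 12 = 72$)
$O{\left(\frac{A{\left(-6 \right)}}{98} \right)} - d = 72 - \frac{5322}{4615} = \frac{326958}{4615}$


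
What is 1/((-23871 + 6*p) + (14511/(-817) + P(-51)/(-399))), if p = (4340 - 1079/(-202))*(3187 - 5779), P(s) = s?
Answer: -577619/39048569863091 ≈ -1.4792e-8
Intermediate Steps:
p = -1137575664/101 (p = (4340 - 1079*(-1/202))*(-2592) = (4340 + 1079/202)*(-2592) = (877759/202)*(-2592) = -1137575664/101 ≈ -1.1263e+7)
1/((-23871 + 6*p) + (14511/(-817) + P(-51)/(-399))) = 1/((-23871 + 6*(-1137575664/101)) + (14511/(-817) - 51/(-399))) = 1/((-23871 - 6825453984/101) + (14511*(-1/817) - 51*(-1/399))) = 1/(-6827864955/101 + (-14511/817 + 17/133)) = 1/(-6827864955/101 - 100846/5719) = 1/(-39048569863091/577619) = -577619/39048569863091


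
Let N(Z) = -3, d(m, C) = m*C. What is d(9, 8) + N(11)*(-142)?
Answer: 498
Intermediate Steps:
d(m, C) = C*m
d(9, 8) + N(11)*(-142) = 8*9 - 3*(-142) = 72 + 426 = 498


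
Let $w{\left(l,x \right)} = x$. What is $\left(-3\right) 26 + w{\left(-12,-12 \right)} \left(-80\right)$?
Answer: $882$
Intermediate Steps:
$\left(-3\right) 26 + w{\left(-12,-12 \right)} \left(-80\right) = \left(-3\right) 26 - -960 = -78 + 960 = 882$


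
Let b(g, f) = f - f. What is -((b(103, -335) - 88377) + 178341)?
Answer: -89964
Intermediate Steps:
b(g, f) = 0
-((b(103, -335) - 88377) + 178341) = -((0 - 88377) + 178341) = -(-88377 + 178341) = -1*89964 = -89964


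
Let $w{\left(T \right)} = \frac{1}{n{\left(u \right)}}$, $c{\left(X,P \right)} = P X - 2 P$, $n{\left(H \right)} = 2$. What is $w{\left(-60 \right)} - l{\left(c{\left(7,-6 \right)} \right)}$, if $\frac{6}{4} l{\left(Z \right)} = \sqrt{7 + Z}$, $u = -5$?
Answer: $\frac{1}{2} - \frac{2 i \sqrt{23}}{3} \approx 0.5 - 3.1972 i$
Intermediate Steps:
$c{\left(X,P \right)} = - 2 P + P X$
$l{\left(Z \right)} = \frac{2 \sqrt{7 + Z}}{3}$
$w{\left(T \right)} = \frac{1}{2}$
$w{\left(-60 \right)} - l{\left(c{\left(7,-6 \right)} \right)} = \frac{1}{2} - \frac{2 \sqrt{7 - 6 \left(-2 + 7\right)}}{3} = \frac{1}{2} - \frac{2 \sqrt{7 - 30}}{3} = \frac{1}{2} - \frac{2 \sqrt{-23}}{3} = \frac{1}{2} - \frac{2 i \sqrt{23}}{3}$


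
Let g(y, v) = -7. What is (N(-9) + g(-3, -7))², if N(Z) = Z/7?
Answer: 3364/49 ≈ 68.653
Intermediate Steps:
N(Z) = Z/7 (N(Z) = Z*(⅐) = Z/7)
(N(-9) + g(-3, -7))² = ((⅐)*(-9) - 7)² = (-9/7 - 7)² = (-58/7)² = 3364/49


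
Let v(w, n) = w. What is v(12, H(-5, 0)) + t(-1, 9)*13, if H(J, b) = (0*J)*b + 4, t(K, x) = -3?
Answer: -27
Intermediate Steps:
H(J, b) = 4 (H(J, b) = 0*b + 4 = 0 + 4 = 4)
v(12, H(-5, 0)) + t(-1, 9)*13 = 12 - 3*13 = 12 - 39 = -27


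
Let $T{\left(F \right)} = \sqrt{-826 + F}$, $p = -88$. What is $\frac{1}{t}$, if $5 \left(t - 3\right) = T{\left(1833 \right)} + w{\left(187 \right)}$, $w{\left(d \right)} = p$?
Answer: $- \frac{365}{4322} - \frac{5 \sqrt{1007}}{4322} \approx -0.12116$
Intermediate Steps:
$w{\left(d \right)} = -88$
$t = - \frac{73}{5} + \frac{\sqrt{1007}}{5}$ ($t = 3 + \frac{\sqrt{-826 + 1833} - 88}{5} = 3 + \frac{\sqrt{1007} - 88}{5} = 3 + \frac{-88 + \sqrt{1007}}{5} = 3 - \left(\frac{88}{5} - \frac{\sqrt{1007}}{5}\right) = - \frac{73}{5} + \frac{\sqrt{1007}}{5} \approx -8.2533$)
$\frac{1}{t} = \frac{1}{- \frac{73}{5} + \frac{\sqrt{1007}}{5}}$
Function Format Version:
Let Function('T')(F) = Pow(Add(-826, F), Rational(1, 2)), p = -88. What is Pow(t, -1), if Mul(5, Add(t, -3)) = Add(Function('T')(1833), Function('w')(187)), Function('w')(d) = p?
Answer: Add(Rational(-365, 4322), Mul(Rational(-5, 4322), Pow(1007, Rational(1, 2)))) ≈ -0.12116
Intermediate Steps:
Function('w')(d) = -88
t = Add(Rational(-73, 5), Mul(Rational(1, 5), Pow(1007, Rational(1, 2)))) (t = Add(3, Mul(Rational(1, 5), Add(Pow(Add(-826, 1833), Rational(1, 2)), -88))) = Add(3, Mul(Rational(1, 5), Add(Pow(1007, Rational(1, 2)), -88))) = Add(3, Mul(Rational(1, 5), Add(-88, Pow(1007, Rational(1, 2))))) = Add(3, Add(Rational(-88, 5), Mul(Rational(1, 5), Pow(1007, Rational(1, 2))))) = Add(Rational(-73, 5), Mul(Rational(1, 5), Pow(1007, Rational(1, 2)))) ≈ -8.2533)
Pow(t, -1) = Pow(Add(Rational(-73, 5), Mul(Rational(1, 5), Pow(1007, Rational(1, 2)))), -1)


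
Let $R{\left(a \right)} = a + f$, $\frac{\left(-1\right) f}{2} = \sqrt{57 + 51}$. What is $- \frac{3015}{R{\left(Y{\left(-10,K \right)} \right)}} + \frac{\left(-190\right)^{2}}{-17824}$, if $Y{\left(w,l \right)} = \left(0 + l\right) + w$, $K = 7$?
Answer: $- \frac{4902455}{209432} + \frac{4020 \sqrt{3}}{47} \approx 124.74$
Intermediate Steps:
$Y{\left(w,l \right)} = l + w$
$f = - 12 \sqrt{3}$ ($f = - 2 \sqrt{57 + 51} = - 2 \sqrt{108} = - 2 \cdot 6 \sqrt{3} = - 12 \sqrt{3} \approx -20.785$)
$R{\left(a \right)} = a - 12 \sqrt{3}$
$- \frac{3015}{R{\left(Y{\left(-10,K \right)} \right)}} + \frac{\left(-190\right)^{2}}{-17824} = - \frac{3015}{\left(7 - 10\right) - 12 \sqrt{3}} + \frac{\left(-190\right)^{2}}{-17824} = - \frac{3015}{-3 - 12 \sqrt{3}} + 36100 \left(- \frac{1}{17824}\right) = - \frac{3015}{-3 - 12 \sqrt{3}} - \frac{9025}{4456} = - \frac{9025}{4456} - \frac{3015}{-3 - 12 \sqrt{3}}$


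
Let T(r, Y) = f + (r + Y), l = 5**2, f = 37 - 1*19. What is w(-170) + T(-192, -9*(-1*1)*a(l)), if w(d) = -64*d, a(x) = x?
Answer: 10931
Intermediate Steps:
f = 18 (f = 37 - 19 = 18)
l = 25
T(r, Y) = 18 + Y + r (T(r, Y) = 18 + (r + Y) = 18 + (Y + r) = 18 + Y + r)
w(-170) + T(-192, -9*(-1*1)*a(l)) = -64*(-170) + (18 - 9*(-1*1)*25 - 192) = 10880 + (18 - (-9)*25 - 192) = 10880 + (18 - 9*(-25) - 192) = 10880 + (18 + 225 - 192) = 10880 + 51 = 10931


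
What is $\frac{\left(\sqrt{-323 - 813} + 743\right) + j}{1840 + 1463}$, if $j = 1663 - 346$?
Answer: $\frac{2060}{3303} + \frac{4 i \sqrt{71}}{3303} \approx 0.62368 + 0.010204 i$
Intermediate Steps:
$j = 1317$ ($j = 1663 - 346 = 1317$)
$\frac{\left(\sqrt{-323 - 813} + 743\right) + j}{1840 + 1463} = \frac{\left(\sqrt{-323 - 813} + 743\right) + 1317}{1840 + 1463} = \frac{\left(\sqrt{-1136} + 743\right) + 1317}{3303} = \left(\left(4 i \sqrt{71} + 743\right) + 1317\right) \frac{1}{3303} = \left(\left(743 + 4 i \sqrt{71}\right) + 1317\right) \frac{1}{3303} = \left(2060 + 4 i \sqrt{71}\right) \frac{1}{3303} = \frac{2060}{3303} + \frac{4 i \sqrt{71}}{3303}$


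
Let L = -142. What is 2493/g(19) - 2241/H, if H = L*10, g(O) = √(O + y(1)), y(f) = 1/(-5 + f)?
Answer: 2241/1420 + 1662*√3/5 ≈ 577.31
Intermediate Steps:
g(O) = √(-¼ + O) (g(O) = √(O + 1/(-5 + 1)) = √(O + 1/(-4)) = √(O - ¼) = √(-¼ + O))
H = -1420 (H = -142*10 = -1420)
2493/g(19) - 2241/H = 2493/((√(-1 + 4*19)/2)) - 2241/(-1420) = 2493/((√(-1 + 76)/2)) - 2241*(-1/1420) = 2493/((√75/2)) + 2241/1420 = 2493/(((5*√3)/2)) + 2241/1420 = 2493/((5*√3/2)) + 2241/1420 = 2493*(2*√3/15) + 2241/1420 = 1662*√3/5 + 2241/1420 = 2241/1420 + 1662*√3/5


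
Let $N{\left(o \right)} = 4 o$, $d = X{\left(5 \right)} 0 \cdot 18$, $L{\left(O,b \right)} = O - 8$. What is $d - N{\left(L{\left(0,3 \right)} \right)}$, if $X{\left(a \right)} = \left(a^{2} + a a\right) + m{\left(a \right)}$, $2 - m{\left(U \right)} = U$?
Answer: $32$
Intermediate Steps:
$m{\left(U \right)} = 2 - U$
$X{\left(a \right)} = 2 - a + 2 a^{2}$ ($X{\left(a \right)} = \left(a^{2} + a a\right) - \left(-2 + a\right) = \left(a^{2} + a^{2}\right) - \left(-2 + a\right) = 2 a^{2} - \left(-2 + a\right) = 2 - a + 2 a^{2}$)
$L{\left(O,b \right)} = -8 + O$ ($L{\left(O,b \right)} = O - 8 = -8 + O$)
$d = 0$ ($d = \left(2 - 5 + 2 \cdot 5^{2}\right) 0 \cdot 18 = \left(2 - 5 + 2 \cdot 25\right) 0 \cdot 18 = \left(2 - 5 + 50\right) 0 \cdot 18 = 47 \cdot 0 \cdot 18 = 0 \cdot 18 = 0$)
$d - N{\left(L{\left(0,3 \right)} \right)} = 0 - 4 \left(-8 + 0\right) = 0 - 4 \left(-8\right) = 0 - -32 = 0 + 32 = 32$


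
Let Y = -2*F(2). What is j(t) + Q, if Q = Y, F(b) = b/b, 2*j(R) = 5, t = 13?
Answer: ½ ≈ 0.50000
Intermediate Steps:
j(R) = 5/2 (j(R) = (½)*5 = 5/2)
F(b) = 1
Y = -2 (Y = -2*1 = -2)
Q = -2
j(t) + Q = 5/2 - 2 = ½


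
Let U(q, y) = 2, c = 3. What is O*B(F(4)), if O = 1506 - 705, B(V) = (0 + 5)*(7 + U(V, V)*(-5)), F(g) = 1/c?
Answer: -12015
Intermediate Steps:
F(g) = ⅓ (F(g) = 1/3 = ⅓)
B(V) = -15 (B(V) = (0 + 5)*(7 + 2*(-5)) = 5*(7 - 10) = 5*(-3) = -15)
O = 801
O*B(F(4)) = 801*(-15) = -12015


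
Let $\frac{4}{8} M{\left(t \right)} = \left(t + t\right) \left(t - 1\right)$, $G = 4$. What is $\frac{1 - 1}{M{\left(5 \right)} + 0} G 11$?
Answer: $0$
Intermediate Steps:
$M{\left(t \right)} = 4 t \left(-1 + t\right)$ ($M{\left(t \right)} = 2 \left(t + t\right) \left(t - 1\right) = 2 \cdot 2 t \left(-1 + t\right) = 4 t \left(-1 + t\right)$)
$\frac{1 - 1}{M{\left(5 \right)} + 0} G 11 = \frac{1 - 1}{4 \cdot 5 \left(-1 + 5\right) + 0} \cdot 4 \cdot 11 = \frac{0}{4 \cdot 5 \cdot 4 + 0} \cdot 4 \cdot 11 = \frac{0}{80 + 0} \cdot 4 \cdot 11 = \frac{0}{80} \cdot 4 \cdot 11 = 0 \cdot \frac{1}{80} \cdot 4 \cdot 11 = 0 \cdot 4 \cdot 11 = 0 \cdot 11 = 0$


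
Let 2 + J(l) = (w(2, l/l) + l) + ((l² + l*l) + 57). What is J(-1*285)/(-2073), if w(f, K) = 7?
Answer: -162227/2073 ≈ -78.257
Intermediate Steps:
J(l) = 62 + l + 2*l² (J(l) = -2 + ((7 + l) + ((l² + l*l) + 57)) = -2 + ((7 + l) + ((l² + l²) + 57)) = -2 + ((7 + l) + (2*l² + 57)) = -2 + ((7 + l) + (57 + 2*l²)) = -2 + (64 + l + 2*l²) = 62 + l + 2*l²)
J(-1*285)/(-2073) = (62 - 1*285 + 2*(-1*285)²)/(-2073) = (62 - 285 + 2*(-285)²)*(-1/2073) = (62 - 285 + 2*81225)*(-1/2073) = (62 - 285 + 162450)*(-1/2073) = 162227*(-1/2073) = -162227/2073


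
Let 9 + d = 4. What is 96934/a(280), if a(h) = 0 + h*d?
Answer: -48467/700 ≈ -69.239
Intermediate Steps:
d = -5 (d = -9 + 4 = -5)
a(h) = -5*h (a(h) = 0 + h*(-5) = 0 - 5*h = -5*h)
96934/a(280) = 96934/((-5*280)) = 96934/(-1400) = 96934*(-1/1400) = -48467/700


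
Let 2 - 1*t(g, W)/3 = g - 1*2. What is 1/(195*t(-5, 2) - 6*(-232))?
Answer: 1/6657 ≈ 0.00015022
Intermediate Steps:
t(g, W) = 12 - 3*g (t(g, W) = 6 - 3*(g - 1*2) = 6 - 3*(g - 2) = 6 - 3*(-2 + g) = 6 + (6 - 3*g) = 12 - 3*g)
1/(195*t(-5, 2) - 6*(-232)) = 1/(195*(12 - 3*(-5)) - 6*(-232)) = 1/(195*(12 + 15) + 1392) = 1/(195*27 + 1392) = 1/(5265 + 1392) = 1/6657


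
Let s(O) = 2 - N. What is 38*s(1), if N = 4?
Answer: -76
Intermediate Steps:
s(O) = -2 (s(O) = 2 - 1*4 = 2 - 4 = -2)
38*s(1) = 38*(-2) = -76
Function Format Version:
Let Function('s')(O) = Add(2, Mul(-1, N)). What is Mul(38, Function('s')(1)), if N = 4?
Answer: -76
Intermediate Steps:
Function('s')(O) = -2 (Function('s')(O) = Add(2, Mul(-1, 4)) = Add(2, -4) = -2)
Mul(38, Function('s')(1)) = Mul(38, -2) = -76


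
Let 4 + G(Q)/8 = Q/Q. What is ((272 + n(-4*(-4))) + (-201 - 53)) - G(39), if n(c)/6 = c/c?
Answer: 48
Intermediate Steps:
n(c) = 6 (n(c) = 6*(c/c) = 6*1 = 6)
G(Q) = -24 (G(Q) = -32 + 8*(Q/Q) = -32 + 8*1 = -32 + 8 = -24)
((272 + n(-4*(-4))) + (-201 - 53)) - G(39) = ((272 + 6) + (-201 - 53)) - 1*(-24) = (278 - 254) + 24 = 24 + 24 = 48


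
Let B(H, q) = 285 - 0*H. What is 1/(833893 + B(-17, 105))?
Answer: 1/834178 ≈ 1.1988e-6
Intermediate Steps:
B(H, q) = 285 (B(H, q) = 285 - 1*0 = 285 + 0 = 285)
1/(833893 + B(-17, 105)) = 1/(833893 + 285) = 1/834178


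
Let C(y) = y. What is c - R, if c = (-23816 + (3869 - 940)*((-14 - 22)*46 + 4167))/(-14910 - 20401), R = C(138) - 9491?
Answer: 322932880/35311 ≈ 9145.4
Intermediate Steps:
R = -9353 (R = 138 - 9491 = -9353)
c = -7330903/35311 (c = (-23816 + 2929*(-36*46 + 4167))/(-35311) = (-23816 + 2929*(-1656 + 4167))*(-1/35311) = (-23816 + 2929*2511)*(-1/35311) = (-23816 + 7354719)*(-1/35311) = 7330903*(-1/35311) = -7330903/35311 ≈ -207.61)
c - R = -7330903/35311 - 1*(-9353) = -7330903/35311 + 9353 = 322932880/35311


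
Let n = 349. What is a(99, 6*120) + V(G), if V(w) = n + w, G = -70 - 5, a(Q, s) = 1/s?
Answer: 197281/720 ≈ 274.00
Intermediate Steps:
G = -75
V(w) = 349 + w
a(99, 6*120) + V(G) = 1/(6*120) + (349 - 75) = 1/720 + 274 = 197281/720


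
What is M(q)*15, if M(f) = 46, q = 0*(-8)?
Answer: 690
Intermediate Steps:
q = 0
M(q)*15 = 46*15 = 690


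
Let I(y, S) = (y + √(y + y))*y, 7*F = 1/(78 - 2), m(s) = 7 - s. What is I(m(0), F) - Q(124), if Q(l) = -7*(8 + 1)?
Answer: 112 + 7*√14 ≈ 138.19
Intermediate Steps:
Q(l) = -63 (Q(l) = -7*9 = -63)
F = 1/532 (F = 1/(7*(78 - 2)) = (⅐)/76 = (⅐)*(1/76) = 1/532 ≈ 0.0018797)
I(y, S) = y*(y + √2*√y) (I(y, S) = (y + √(2*y))*y = (y + √2*√y)*y = y*(y + √2*√y))
I(m(0), F) - Q(124) = ((7 - 1*0)² + √2*(7 - 1*0)^(3/2)) - 1*(-63) = ((7 + 0)² + √2*(7 + 0)^(3/2)) + 63 = (7² + √2*7^(3/2)) + 63 = (49 + √2*(7*√7)) + 63 = (49 + 7*√14) + 63 = 112 + 7*√14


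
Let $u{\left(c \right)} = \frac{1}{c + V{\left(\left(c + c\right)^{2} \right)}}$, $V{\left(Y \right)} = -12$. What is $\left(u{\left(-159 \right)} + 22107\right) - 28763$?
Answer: $- \frac{1138177}{171} \approx -6656.0$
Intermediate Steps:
$u{\left(c \right)} = \frac{1}{-12 + c}$ ($u{\left(c \right)} = \frac{1}{c - 12} = \frac{1}{-12 + c}$)
$\left(u{\left(-159 \right)} + 22107\right) - 28763 = \left(\frac{1}{-12 - 159} + 22107\right) - 28763 = \left(\frac{1}{-171} + 22107\right) - 28763 = \left(- \frac{1}{171} + 22107\right) - 28763 = \frac{3780296}{171} - 28763 = - \frac{1138177}{171}$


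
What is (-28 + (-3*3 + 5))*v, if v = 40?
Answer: -1280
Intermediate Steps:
(-28 + (-3*3 + 5))*v = (-28 + (-3*3 + 5))*40 = (-28 + (-9 + 5))*40 = (-28 - 4)*40 = -32*40 = -1280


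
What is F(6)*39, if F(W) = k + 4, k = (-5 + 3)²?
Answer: 312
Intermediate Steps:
k = 4 (k = (-2)² = 4)
F(W) = 8 (F(W) = 4 + 4 = 8)
F(6)*39 = 8*39 = 312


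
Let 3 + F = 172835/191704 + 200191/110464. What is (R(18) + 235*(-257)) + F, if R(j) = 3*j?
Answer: -159726331035595/2647048832 ≈ -60341.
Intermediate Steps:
F = -757463883/2647048832 (F = -3 + (172835/191704 + 200191/110464) = -3 + 7183682613/2647048832 = -757463883/2647048832 ≈ -0.28615)
(R(18) + 235*(-257)) + F = (3*18 + 235*(-257)) - 757463883/2647048832 = (54 - 60395) - 757463883/2647048832 = -60341 - 757463883/2647048832 = -159726331035595/2647048832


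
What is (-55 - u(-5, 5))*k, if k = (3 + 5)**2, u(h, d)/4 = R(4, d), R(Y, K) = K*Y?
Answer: -8640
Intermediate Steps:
u(h, d) = 16*d (u(h, d) = 4*(d*4) = 4*(4*d) = 16*d)
k = 64 (k = 8**2 = 64)
(-55 - u(-5, 5))*k = (-55 - 16*5)*64 = (-55 - 1*80)*64 = (-55 - 80)*64 = -135*64 = -8640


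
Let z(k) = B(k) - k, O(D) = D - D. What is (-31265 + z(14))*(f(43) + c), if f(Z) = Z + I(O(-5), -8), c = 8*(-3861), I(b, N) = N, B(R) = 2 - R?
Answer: 965421223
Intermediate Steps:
O(D) = 0
z(k) = 2 - 2*k (z(k) = (2 - k) - k = 2 - 2*k)
c = -30888
f(Z) = -8 + Z (f(Z) = Z - 8 = -8 + Z)
(-31265 + z(14))*(f(43) + c) = (-31265 + (2 - 2*14))*((-8 + 43) - 30888) = (-31265 + (2 - 28))*(35 - 30888) = (-31265 - 26)*(-30853) = -31291*(-30853) = 965421223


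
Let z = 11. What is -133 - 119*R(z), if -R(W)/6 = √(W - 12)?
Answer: -133 + 714*I ≈ -133.0 + 714.0*I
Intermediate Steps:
R(W) = -6*√(-12 + W) (R(W) = -6*√(W - 12) = -6*√(-12 + W))
-133 - 119*R(z) = -133 - (-714)*√(-12 + 11) = -133 - (-714)*√(-1) = -133 - (-714)*I = -133 + 714*I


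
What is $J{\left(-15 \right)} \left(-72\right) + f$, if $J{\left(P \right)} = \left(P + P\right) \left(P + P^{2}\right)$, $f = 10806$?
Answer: $464406$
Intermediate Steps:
$J{\left(P \right)} = 2 P \left(P + P^{2}\right)$
$J{\left(-15 \right)} \left(-72\right) + f = 2 \left(-15\right)^{2} \left(1 - 15\right) \left(-72\right) + 10806 = 2 \cdot 225 \left(-14\right) \left(-72\right) + 10806 = \left(-6300\right) \left(-72\right) + 10806 = 453600 + 10806 = 464406$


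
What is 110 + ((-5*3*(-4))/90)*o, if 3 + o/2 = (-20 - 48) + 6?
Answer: 70/3 ≈ 23.333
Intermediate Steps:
o = -130 (o = -6 + 2*((-20 - 48) + 6) = -6 + 2*(-68 + 6) = -6 + 2*(-62) = -6 - 124 = -130)
110 + ((-5*3*(-4))/90)*o = 110 + ((-5*3*(-4))/90)*(-130) = 110 + (-15*(-4)*(1/90))*(-130) = 110 + (60*(1/90))*(-130) = 110 + (2/3)*(-130) = 110 - 260/3 = 70/3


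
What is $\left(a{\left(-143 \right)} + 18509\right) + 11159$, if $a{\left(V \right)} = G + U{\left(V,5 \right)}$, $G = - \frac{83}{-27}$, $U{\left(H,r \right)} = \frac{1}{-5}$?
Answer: $\frac{4005568}{135} \approx 29671.0$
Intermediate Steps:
$U{\left(H,r \right)} = - \frac{1}{5}$
$G = \frac{83}{27}$ ($G = \left(-83\right) \left(- \frac{1}{27}\right) = \frac{83}{27} \approx 3.0741$)
$a{\left(V \right)} = \frac{388}{135}$ ($a{\left(V \right)} = \frac{83}{27} - \frac{1}{5} = \frac{388}{135}$)
$\left(a{\left(-143 \right)} + 18509\right) + 11159 = \left(\frac{388}{135} + 18509\right) + 11159 = \frac{2499103}{135} + 11159 = \frac{4005568}{135}$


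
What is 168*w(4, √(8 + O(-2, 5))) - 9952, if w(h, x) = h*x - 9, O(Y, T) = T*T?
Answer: -11464 + 672*√33 ≈ -7603.7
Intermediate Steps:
O(Y, T) = T²
w(h, x) = -9 + h*x
168*w(4, √(8 + O(-2, 5))) - 9952 = 168*(-9 + 4*√(8 + 5²)) - 9952 = 168*(-9 + 4*√(8 + 25)) - 9952 = 168*(-9 + 4*√33) - 9952 = (-1512 + 672*√33) - 9952 = -11464 + 672*√33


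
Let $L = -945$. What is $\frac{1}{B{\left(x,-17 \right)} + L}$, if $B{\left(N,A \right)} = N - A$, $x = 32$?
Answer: $- \frac{1}{896} \approx -0.0011161$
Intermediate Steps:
$\frac{1}{B{\left(x,-17 \right)} + L} = \frac{1}{\left(32 - -17\right) - 945} = \frac{1}{\left(32 + 17\right) - 945} = \frac{1}{49 - 945} = \frac{1}{-896} = - \frac{1}{896}$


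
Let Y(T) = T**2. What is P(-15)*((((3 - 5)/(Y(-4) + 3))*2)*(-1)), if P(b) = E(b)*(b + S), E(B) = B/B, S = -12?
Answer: -108/19 ≈ -5.6842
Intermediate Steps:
E(B) = 1
P(b) = -12 + b (P(b) = 1*(b - 12) = 1*(-12 + b) = -12 + b)
P(-15)*((((3 - 5)/(Y(-4) + 3))*2)*(-1)) = (-12 - 15)*((((3 - 5)/((-4)**2 + 3))*2)*(-1)) = -27*-2/(16 + 3)*2*(-1) = -27*-2/19*2*(-1) = -27*-2*1/19*2*(-1) = -27*(-2/19*2)*(-1) = -(-108)*(-1)/19 = -27*4/19 = -108/19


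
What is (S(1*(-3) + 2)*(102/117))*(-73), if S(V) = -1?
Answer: 2482/39 ≈ 63.641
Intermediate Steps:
(S(1*(-3) + 2)*(102/117))*(-73) = -102/117*(-73) = -1*34/39*(-73) = -34/39*(-73) = 2482/39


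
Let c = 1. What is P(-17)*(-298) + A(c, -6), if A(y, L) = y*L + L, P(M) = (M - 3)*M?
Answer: -101332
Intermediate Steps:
P(M) = M*(-3 + M) (P(M) = (-3 + M)*M = M*(-3 + M))
A(y, L) = L + L*y (A(y, L) = L*y + L = L + L*y)
P(-17)*(-298) + A(c, -6) = -17*(-3 - 17)*(-298) - 6*(1 + 1) = -17*(-20)*(-298) - 6*2 = 340*(-298) - 12 = -101320 - 12 = -101332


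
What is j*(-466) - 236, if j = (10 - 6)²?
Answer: -7692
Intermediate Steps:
j = 16 (j = 4² = 16)
j*(-466) - 236 = 16*(-466) - 236 = -7456 - 236 = -7692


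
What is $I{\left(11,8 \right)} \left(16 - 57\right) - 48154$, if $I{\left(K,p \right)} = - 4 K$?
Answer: $-46350$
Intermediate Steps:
$I{\left(11,8 \right)} \left(16 - 57\right) - 48154 = \left(-4\right) 11 \left(16 - 57\right) - 48154 = \left(-44\right) \left(-41\right) - 48154 = 1804 - 48154 = -46350$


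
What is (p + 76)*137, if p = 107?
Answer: 25071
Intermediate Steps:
(p + 76)*137 = (107 + 76)*137 = 183*137 = 25071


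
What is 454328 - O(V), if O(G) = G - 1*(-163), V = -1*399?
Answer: 454564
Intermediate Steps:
V = -399
O(G) = 163 + G (O(G) = G + 163 = 163 + G)
454328 - O(V) = 454328 - (163 - 399) = 454328 - 1*(-236) = 454328 + 236 = 454564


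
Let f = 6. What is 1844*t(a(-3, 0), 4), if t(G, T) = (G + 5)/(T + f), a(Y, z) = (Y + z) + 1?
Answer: 2766/5 ≈ 553.20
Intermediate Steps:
a(Y, z) = 1 + Y + z
t(G, T) = (5 + G)/(6 + T) (t(G, T) = (G + 5)/(T + 6) = (5 + G)/(6 + T))
1844*t(a(-3, 0), 4) = 1844*((5 + (1 - 3 + 0))/(6 + 4)) = 1844*((5 - 2)/10) = 1844*((⅒)*3) = 1844*(3/10) = 2766/5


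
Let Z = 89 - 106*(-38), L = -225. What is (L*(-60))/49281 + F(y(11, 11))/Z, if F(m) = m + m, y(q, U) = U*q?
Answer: 22501834/67629959 ≈ 0.33272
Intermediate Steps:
F(m) = 2*m
Z = 4117 (Z = 89 + 4028 = 4117)
(L*(-60))/49281 + F(y(11, 11))/Z = -225*(-60)/49281 + (2*(11*11))/4117 = 13500*(1/49281) + (2*121)*(1/4117) = 4500/16427 + 242*(1/4117) = 4500/16427 + 242/4117 = 22501834/67629959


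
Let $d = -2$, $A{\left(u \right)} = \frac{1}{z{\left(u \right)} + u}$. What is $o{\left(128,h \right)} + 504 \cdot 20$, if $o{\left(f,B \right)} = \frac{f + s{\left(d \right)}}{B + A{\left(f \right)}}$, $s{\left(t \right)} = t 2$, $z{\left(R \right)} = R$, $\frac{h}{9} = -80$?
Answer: $\frac{1857903776}{184319} \approx 10080.0$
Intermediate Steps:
$h = -720$ ($h = 9 \left(-80\right) = -720$)
$A{\left(u \right)} = \frac{1}{2 u}$ ($A{\left(u \right)} = \frac{1}{u + u} = \frac{1}{2 u}$)
$s{\left(t \right)} = 2 t$
$o{\left(f,B \right)} = \frac{-4 + f}{B + \frac{1}{2 f}}$ ($o{\left(f,B \right)} = \frac{f + 2 \left(-2\right)}{B + \frac{1}{2 f}} = \frac{f - 4}{B + \frac{1}{2 f}} = \frac{-4 + f}{B + \frac{1}{2 f}}$)
$o{\left(128,h \right)} + 504 \cdot 20 = 2 \cdot 128 \frac{1}{1 + 2 \left(-720\right) 128} \left(-4 + 128\right) + 504 \cdot 20 = 2 \cdot 128 \frac{1}{1 - 184320} \cdot 124 + 10080 = 2 \cdot 128 \frac{1}{-184319} \cdot 124 + 10080 = 2 \cdot 128 \left(- \frac{1}{184319}\right) 124 + 10080 = - \frac{31744}{184319} + 10080 = \frac{1857903776}{184319}$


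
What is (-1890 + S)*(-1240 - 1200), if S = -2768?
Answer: 11365520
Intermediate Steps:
(-1890 + S)*(-1240 - 1200) = (-1890 - 2768)*(-1240 - 1200) = -4658*(-2440) = 11365520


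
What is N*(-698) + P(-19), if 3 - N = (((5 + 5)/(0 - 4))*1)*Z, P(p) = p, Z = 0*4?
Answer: -2113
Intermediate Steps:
Z = 0
N = 3 (N = 3 - ((5 + 5)/(0 - 4))*1*0 = 3 - (10/(-4))*1*0 = 3 - (10*(-1/4))*1*0 = 3 - (-5/2*1)*0 = 3 - (-5)*0/2 = 3 - 1*0 = 3 + 0 = 3)
N*(-698) + P(-19) = 3*(-698) - 19 = -2094 - 19 = -2113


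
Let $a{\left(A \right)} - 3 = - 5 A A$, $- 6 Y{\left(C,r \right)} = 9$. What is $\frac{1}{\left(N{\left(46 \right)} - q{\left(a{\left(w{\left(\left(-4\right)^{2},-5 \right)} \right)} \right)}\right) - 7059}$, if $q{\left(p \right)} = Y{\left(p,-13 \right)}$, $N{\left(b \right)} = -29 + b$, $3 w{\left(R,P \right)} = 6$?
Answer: $- \frac{2}{14081} \approx -0.00014204$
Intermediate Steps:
$w{\left(R,P \right)} = 2$ ($w{\left(R,P \right)} = \frac{1}{3} \cdot 6 = 2$)
$Y{\left(C,r \right)} = - \frac{3}{2}$ ($Y{\left(C,r \right)} = \left(- \frac{1}{6}\right) 9 = - \frac{3}{2}$)
$a{\left(A \right)} = 3 - 5 A^{2}$ ($a{\left(A \right)} = 3 + - 5 A A = 3 - 5 A^{2}$)
$q{\left(p \right)} = - \frac{3}{2}$
$\frac{1}{\left(N{\left(46 \right)} - q{\left(a{\left(w{\left(\left(-4\right)^{2},-5 \right)} \right)} \right)}\right) - 7059} = \frac{1}{\left(\left(-29 + 46\right) - - \frac{3}{2}\right) - 7059} = \frac{1}{\left(17 + \frac{3}{2}\right) - 7059} = \frac{1}{\frac{37}{2} - 7059} = \frac{1}{- \frac{14081}{2}} = - \frac{2}{14081}$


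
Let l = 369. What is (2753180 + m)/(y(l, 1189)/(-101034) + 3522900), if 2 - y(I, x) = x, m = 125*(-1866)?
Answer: 254598607620/355932679787 ≈ 0.71530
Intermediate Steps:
m = -233250
y(I, x) = 2 - x
(2753180 + m)/(y(l, 1189)/(-101034) + 3522900) = (2753180 - 233250)/((2 - 1*1189)/(-101034) + 3522900) = 2519930/((2 - 1189)*(-1/101034) + 3522900) = 2519930/(-1187*(-1/101034) + 3522900) = 2519930/(1187/101034 + 3522900) = 2519930/(355932679787/101034) = 2519930*(101034/355932679787) = 254598607620/355932679787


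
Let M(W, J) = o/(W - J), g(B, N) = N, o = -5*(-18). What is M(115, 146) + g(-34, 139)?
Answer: 4219/31 ≈ 136.10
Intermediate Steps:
o = 90
M(W, J) = 90/(W - J)
M(115, 146) + g(-34, 139) = -90/(146 - 1*115) + 139 = -90/(146 - 115) + 139 = -90/31 + 139 = 4219/31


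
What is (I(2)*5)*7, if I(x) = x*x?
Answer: 140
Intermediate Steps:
I(x) = x²
(I(2)*5)*7 = (2²*5)*7 = (4*5)*7 = 20*7 = 140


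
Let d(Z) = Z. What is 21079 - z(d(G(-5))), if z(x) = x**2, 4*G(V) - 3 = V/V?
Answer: 21078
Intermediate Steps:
G(V) = 1 (G(V) = 3/4 + (V/V)/4 = 3/4 + (1/4)*1 = 3/4 + 1/4 = 1)
21079 - z(d(G(-5))) = 21079 - 1*1**2 = 21079 - 1*1 = 21079 - 1 = 21078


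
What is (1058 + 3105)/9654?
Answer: 4163/9654 ≈ 0.43122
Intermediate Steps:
(1058 + 3105)/9654 = 4163*(1/9654) = 4163/9654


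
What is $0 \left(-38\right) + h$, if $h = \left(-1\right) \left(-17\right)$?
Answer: $17$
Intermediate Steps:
$h = 17$
$0 \left(-38\right) + h = 0 \left(-38\right) + 17 = 0 + 17 = 17$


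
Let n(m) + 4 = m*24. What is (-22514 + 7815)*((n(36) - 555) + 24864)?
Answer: -369959131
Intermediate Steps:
n(m) = -4 + 24*m (n(m) = -4 + m*24 = -4 + 24*m)
(-22514 + 7815)*((n(36) - 555) + 24864) = (-22514 + 7815)*(((-4 + 24*36) - 555) + 24864) = -14699*(((-4 + 864) - 555) + 24864) = -14699*((860 - 555) + 24864) = -14699*(305 + 24864) = -14699*25169 = -369959131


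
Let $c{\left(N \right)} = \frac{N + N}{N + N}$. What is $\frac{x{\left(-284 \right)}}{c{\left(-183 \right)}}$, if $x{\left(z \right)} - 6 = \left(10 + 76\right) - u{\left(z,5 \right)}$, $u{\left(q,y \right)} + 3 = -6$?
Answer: $101$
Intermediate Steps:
$u{\left(q,y \right)} = -9$ ($u{\left(q,y \right)} = -3 - 6 = -9$)
$c{\left(N \right)} = 1$ ($c{\left(N \right)} = \frac{2 N}{2 N} = 2 N \frac{1}{2 N} = 1$)
$x{\left(z \right)} = 101$ ($x{\left(z \right)} = 6 + \left(\left(10 + 76\right) - -9\right) = 6 + \left(86 + 9\right) = 6 + 95 = 101$)
$\frac{x{\left(-284 \right)}}{c{\left(-183 \right)}} = \frac{101}{1} = 101 \cdot 1 = 101$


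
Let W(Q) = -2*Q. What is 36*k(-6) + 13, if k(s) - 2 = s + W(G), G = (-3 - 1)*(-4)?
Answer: -1283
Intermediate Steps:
G = 16 (G = -4*(-4) = 16)
k(s) = -30 + s (k(s) = 2 + (s - 2*16) = 2 + (s - 32) = 2 + (-32 + s) = -30 + s)
36*k(-6) + 13 = 36*(-30 - 6) + 13 = 36*(-36) + 13 = -1296 + 13 = -1283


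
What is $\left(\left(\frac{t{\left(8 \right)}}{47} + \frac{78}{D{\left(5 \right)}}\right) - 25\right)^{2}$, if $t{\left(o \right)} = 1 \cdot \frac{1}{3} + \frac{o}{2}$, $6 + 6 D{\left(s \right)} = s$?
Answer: $\frac{4830250000}{19881} \approx 2.4296 \cdot 10^{5}$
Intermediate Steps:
$D{\left(s \right)} = -1 + \frac{s}{6}$
$t{\left(o \right)} = \frac{1}{3} + \frac{o}{2}$ ($t{\left(o \right)} = 1 \cdot \frac{1}{3} + o \frac{1}{2} = \frac{1}{3} + \frac{o}{2}$)
$\left(\left(\frac{t{\left(8 \right)}}{47} + \frac{78}{D{\left(5 \right)}}\right) - 25\right)^{2} = \left(\left(\frac{\frac{1}{3} + \frac{1}{2} \cdot 8}{47} + \frac{78}{-1 + \frac{1}{6} \cdot 5}\right) - 25\right)^{2} = \left(\left(\left(\frac{1}{3} + 4\right) \frac{1}{47} + \frac{78}{-1 + \frac{5}{6}}\right) - 25\right)^{2} = \left(\left(\frac{13}{3} \cdot \frac{1}{47} + \frac{78}{- \frac{1}{6}}\right) - 25\right)^{2} = \left(\left(\frac{13}{141} + 78 \left(-6\right)\right) - 25\right)^{2} = \left(\left(\frac{13}{141} - 468\right) - 25\right)^{2} = \left(- \frac{65975}{141} - 25\right)^{2} = \left(- \frac{69500}{141}\right)^{2} = \frac{4830250000}{19881}$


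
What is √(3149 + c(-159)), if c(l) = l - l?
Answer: √3149 ≈ 56.116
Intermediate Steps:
c(l) = 0
√(3149 + c(-159)) = √(3149 + 0) = √3149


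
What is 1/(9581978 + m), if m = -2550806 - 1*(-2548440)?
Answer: 1/9579612 ≈ 1.0439e-7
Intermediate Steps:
m = -2366 (m = -2550806 + 2548440 = -2366)
1/(9581978 + m) = 1/(9581978 - 2366) = 1/9579612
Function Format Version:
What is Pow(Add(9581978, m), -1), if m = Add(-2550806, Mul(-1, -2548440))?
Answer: Rational(1, 9579612) ≈ 1.0439e-7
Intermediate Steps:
m = -2366 (m = Add(-2550806, 2548440) = -2366)
Pow(Add(9581978, m), -1) = Pow(Add(9581978, -2366), -1) = Pow(9579612, -1) = Rational(1, 9579612)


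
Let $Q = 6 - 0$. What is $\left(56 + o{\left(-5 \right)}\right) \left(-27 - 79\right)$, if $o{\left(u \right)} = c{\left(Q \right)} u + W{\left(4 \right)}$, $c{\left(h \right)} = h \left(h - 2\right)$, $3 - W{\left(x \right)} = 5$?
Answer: $6996$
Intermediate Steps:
$W{\left(x \right)} = -2$ ($W{\left(x \right)} = 3 - 5 = -2$)
$Q = 6$ ($Q = 6 + 0 = 6$)
$c{\left(h \right)} = h \left(-2 + h\right)$
$o{\left(u \right)} = -2 + 24 u$ ($o{\left(u \right)} = 6 \left(-2 + 6\right) u - 2 = 6 \cdot 4 u - 2 = 24 u - 2 = -2 + 24 u$)
$\left(56 + o{\left(-5 \right)}\right) \left(-27 - 79\right) = \left(56 + \left(-2 + 24 \left(-5\right)\right)\right) \left(-27 - 79\right) = \left(56 - 122\right) \left(-106\right) = \left(-66\right) \left(-106\right) = 6996$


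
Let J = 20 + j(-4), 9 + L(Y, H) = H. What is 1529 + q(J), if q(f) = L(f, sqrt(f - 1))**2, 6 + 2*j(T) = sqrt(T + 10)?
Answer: 1529 + (18 - sqrt(2)*sqrt(32 + sqrt(6)))**2/4 ≈ 1552.5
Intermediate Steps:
L(Y, H) = -9 + H
j(T) = -3 + sqrt(10 + T)/2 (j(T) = -3 + sqrt(T + 10)/2 = -3 + sqrt(10 + T)/2)
J = 17 + sqrt(6)/2 (J = 20 + (-3 + sqrt(10 - 4)/2) = 20 + (-3 + sqrt(6)/2) = 17 + sqrt(6)/2 ≈ 18.225)
q(f) = (-9 + sqrt(-1 + f))**2 (q(f) = (-9 + sqrt(f - 1))**2 = (-9 + sqrt(-1 + f))**2)
1529 + q(J) = 1529 + (-9 + sqrt(-1 + (17 + sqrt(6)/2)))**2 = 1529 + (-9 + sqrt(16 + sqrt(6)/2))**2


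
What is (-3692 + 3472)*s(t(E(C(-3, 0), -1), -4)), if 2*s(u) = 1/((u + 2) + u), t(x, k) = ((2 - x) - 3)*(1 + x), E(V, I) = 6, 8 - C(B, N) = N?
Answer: 55/48 ≈ 1.1458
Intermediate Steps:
C(B, N) = 8 - N
t(x, k) = (1 + x)*(-1 - x) (t(x, k) = (-1 - x)*(1 + x) = (1 + x)*(-1 - x))
s(u) = 1/(2*(2 + 2*u)) (s(u) = 1/(2*((u + 2) + u)) = 1/(2*((2 + u) + u)) = 1/(2*(2 + 2*u)))
(-3692 + 3472)*s(t(E(C(-3, 0), -1), -4)) = (-3692 + 3472)*(1/(4*(1 + (-1 - 1*6² - 2*6)))) = -55/(1 + (-1 - 1*36 - 12)) = -55/(1 + (-1 - 36 - 12)) = -55/(1 - 49) = -55/(-48) = -55*(-1)/48 = -220*(-1/192) = 55/48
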